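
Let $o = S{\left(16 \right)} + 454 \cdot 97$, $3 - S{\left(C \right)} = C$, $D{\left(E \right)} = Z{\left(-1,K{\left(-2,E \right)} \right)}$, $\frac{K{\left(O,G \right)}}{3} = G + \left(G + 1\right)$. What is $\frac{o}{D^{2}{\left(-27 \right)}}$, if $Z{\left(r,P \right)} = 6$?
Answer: $\frac{14675}{12} \approx 1222.9$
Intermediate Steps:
$K{\left(O,G \right)} = 3 + 6 G$ ($K{\left(O,G \right)} = 3 \left(G + \left(G + 1\right)\right) = 3 \left(G + \left(1 + G\right)\right) = 3 \left(1 + 2 G\right) = 3 + 6 G$)
$D{\left(E \right)} = 6$
$S{\left(C \right)} = 3 - C$
$o = 44025$ ($o = \left(3 - 16\right) + 454 \cdot 97 = \left(3 - 16\right) + 44038 = -13 + 44038 = 44025$)
$\frac{o}{D^{2}{\left(-27 \right)}} = \frac{44025}{6^{2}} = \frac{44025}{36} = 44025 \cdot \frac{1}{36} = \frac{14675}{12}$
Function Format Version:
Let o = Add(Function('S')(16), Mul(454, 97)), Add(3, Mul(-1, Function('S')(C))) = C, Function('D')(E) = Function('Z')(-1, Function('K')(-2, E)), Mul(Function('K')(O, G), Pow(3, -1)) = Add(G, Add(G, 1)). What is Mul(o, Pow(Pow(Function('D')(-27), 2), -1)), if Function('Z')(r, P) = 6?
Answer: Rational(14675, 12) ≈ 1222.9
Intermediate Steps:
Function('K')(O, G) = Add(3, Mul(6, G)) (Function('K')(O, G) = Mul(3, Add(G, Add(G, 1))) = Mul(3, Add(G, Add(1, G))) = Mul(3, Add(1, Mul(2, G))) = Add(3, Mul(6, G)))
Function('D')(E) = 6
Function('S')(C) = Add(3, Mul(-1, C))
o = 44025 (o = Add(Add(3, Mul(-1, 16)), Mul(454, 97)) = Add(Add(3, -16), 44038) = Add(-13, 44038) = 44025)
Mul(o, Pow(Pow(Function('D')(-27), 2), -1)) = Mul(44025, Pow(Pow(6, 2), -1)) = Mul(44025, Pow(36, -1)) = Mul(44025, Rational(1, 36)) = Rational(14675, 12)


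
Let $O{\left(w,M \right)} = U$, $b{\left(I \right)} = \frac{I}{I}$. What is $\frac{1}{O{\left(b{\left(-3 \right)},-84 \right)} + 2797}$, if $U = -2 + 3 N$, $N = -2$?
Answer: $\frac{1}{2789} \approx 0.00035855$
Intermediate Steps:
$b{\left(I \right)} = 1$
$U = -8$ ($U = -2 + 3 \left(-2\right) = -2 - 6 = -8$)
$O{\left(w,M \right)} = -8$
$\frac{1}{O{\left(b{\left(-3 \right)},-84 \right)} + 2797} = \frac{1}{-8 + 2797} = \frac{1}{2789}$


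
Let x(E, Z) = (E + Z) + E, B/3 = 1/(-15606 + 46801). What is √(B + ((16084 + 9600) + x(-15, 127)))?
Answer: √25088213706110/31195 ≈ 160.56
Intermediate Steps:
B = 3/31195 (B = 3/(-15606 + 46801) = 3/31195 ≈ 9.6169e-5)
x(E, Z) = Z + 2*E
√(B + ((16084 + 9600) + x(-15, 127))) = √(3/31195 + ((16084 + 9600) + (127 + 2*(-15)))) = √(3/31195 + (25684 + (127 - 30))) = √(3/31195 + (25684 + 97)) = √(3/31195 + 25781) = √(804238298/31195) = √25088213706110/31195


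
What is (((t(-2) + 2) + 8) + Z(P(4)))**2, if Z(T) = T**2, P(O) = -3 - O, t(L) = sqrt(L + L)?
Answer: 3477 + 236*I ≈ 3477.0 + 236.0*I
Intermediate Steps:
t(L) = sqrt(2)*sqrt(L) (t(L) = sqrt(2*L) = sqrt(2)*sqrt(L))
(((t(-2) + 2) + 8) + Z(P(4)))**2 = (((sqrt(2)*sqrt(-2) + 2) + 8) + (-3 - 1*4)**2)**2 = (((sqrt(2)*(I*sqrt(2)) + 2) + 8) + (-3 - 4)**2)**2 = (((2*I + 2) + 8) + (-7)**2)**2 = (((2 + 2*I) + 8) + 49)**2 = ((10 + 2*I) + 49)**2 = (59 + 2*I)**2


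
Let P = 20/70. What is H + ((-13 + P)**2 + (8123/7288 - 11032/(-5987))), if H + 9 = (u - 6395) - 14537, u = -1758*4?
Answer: -59455158766303/2138029544 ≈ -27808.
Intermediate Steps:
u = -7032
P = 2/7 (P = 20*(1/70) = 2/7 ≈ 0.28571)
H = -27973 (H = -9 + ((-7032 - 6395) - 14537) = -9 + (-13427 - 14537) = -9 - 27964 = -27973)
H + ((-13 + P)**2 + (8123/7288 - 11032/(-5987))) = -27973 + ((-13 + 2/7)**2 + (8123/7288 - 11032/(-5987))) = -27973 + ((-89/7)**2 + (8123*(1/7288) - 11032*(-1/5987))) = -27973 + (7921/49 + (8123/7288 + 11032/5987)) = -27973 + (7921/49 + 129033617/43633256) = -27973 + 351941668009/2138029544 = -59455158766303/2138029544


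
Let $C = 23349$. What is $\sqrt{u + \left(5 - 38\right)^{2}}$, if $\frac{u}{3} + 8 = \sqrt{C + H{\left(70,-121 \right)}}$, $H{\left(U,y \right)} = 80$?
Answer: $\sqrt{1065 + 3 \sqrt{23429}} \approx 39.041$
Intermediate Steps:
$u = -24 + 3 \sqrt{23429}$ ($u = -24 + 3 \sqrt{23349 + 80} = -24 + 3 \sqrt{23429} \approx 435.2$)
$\sqrt{u + \left(5 - 38\right)^{2}} = \sqrt{\left(-24 + 3 \sqrt{23429}\right) + \left(5 - 38\right)^{2}} = \sqrt{\left(-24 + 3 \sqrt{23429}\right) + \left(-33\right)^{2}} = \sqrt{\left(-24 + 3 \sqrt{23429}\right) + 1089} = \sqrt{1065 + 3 \sqrt{23429}}$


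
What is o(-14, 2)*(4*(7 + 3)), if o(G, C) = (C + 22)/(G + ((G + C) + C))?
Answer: -40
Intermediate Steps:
o(G, C) = (22 + C)/(2*C + 2*G) (o(G, C) = (22 + C)/(G + ((C + G) + C)) = (22 + C)/(G + (G + 2*C)) = (22 + C)/(2*C + 2*G))
o(-14, 2)*(4*(7 + 3)) = ((11 + (½)*2)/(2 - 14))*(4*(7 + 3)) = ((11 + 1)/(-12))*(4*10) = -1/12*12*40 = -1*40 = -40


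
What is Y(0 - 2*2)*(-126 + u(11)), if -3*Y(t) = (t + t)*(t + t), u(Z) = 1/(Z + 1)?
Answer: 24176/9 ≈ 2686.2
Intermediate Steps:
u(Z) = 1/(1 + Z)
Y(t) = -4*t²/3 (Y(t) = -(t + t)*(t + t)/3 = -2*t*2*t/3 = -4*t²/3)
Y(0 - 2*2)*(-126 + u(11)) = (-4*(0 - 2*2)²/3)*(-126 + 1/(1 + 11)) = (-4*(0 - 4)²/3)*(-126 + 1/12) = (-4/3*(-4)²)*(-126 + 1/12) = -4/3*16*(-1511/12) = -64/3*(-1511/12) = 24176/9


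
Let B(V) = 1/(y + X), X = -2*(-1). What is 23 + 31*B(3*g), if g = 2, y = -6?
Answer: 61/4 ≈ 15.250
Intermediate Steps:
X = 2
B(V) = -¼ (B(V) = 1/(-6 + 2) = 1/(-4) = -¼)
23 + 31*B(3*g) = 23 + 31*(-¼) = 23 - 31/4 = 61/4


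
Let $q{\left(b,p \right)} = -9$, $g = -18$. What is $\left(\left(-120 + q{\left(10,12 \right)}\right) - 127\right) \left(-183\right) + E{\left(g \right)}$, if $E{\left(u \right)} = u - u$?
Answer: $46848$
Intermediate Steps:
$E{\left(u \right)} = 0$
$\left(\left(-120 + q{\left(10,12 \right)}\right) - 127\right) \left(-183\right) + E{\left(g \right)} = \left(\left(-120 - 9\right) - 127\right) \left(-183\right) + 0 = \left(-129 - 127\right) \left(-183\right) + 0 = \left(-256\right) \left(-183\right) + 0 = 46848 + 0 = 46848$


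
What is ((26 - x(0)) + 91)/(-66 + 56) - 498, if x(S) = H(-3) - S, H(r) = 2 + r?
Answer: -2549/5 ≈ -509.80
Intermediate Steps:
x(S) = -1 - S (x(S) = (2 - 3) - S = -1 - S)
((26 - x(0)) + 91)/(-66 + 56) - 498 = ((26 - (-1 - 1*0)) + 91)/(-66 + 56) - 498 = ((26 - (-1 + 0)) + 91)/(-10) - 498 = ((26 - 1*(-1)) + 91)*(-1/10) - 498 = ((26 + 1) + 91)*(-1/10) - 498 = (27 + 91)*(-1/10) - 498 = 118*(-1/10) - 498 = -59/5 - 498 = -2549/5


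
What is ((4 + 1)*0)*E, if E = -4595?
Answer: 0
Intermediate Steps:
((4 + 1)*0)*E = ((4 + 1)*0)*(-4595) = (5*0)*(-4595) = 0*(-4595) = 0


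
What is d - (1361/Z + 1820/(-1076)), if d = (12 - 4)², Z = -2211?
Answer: 39436690/594759 ≈ 66.307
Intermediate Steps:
d = 64 (d = 8² = 64)
d - (1361/Z + 1820/(-1076)) = 64 - (1361/(-2211) + 1820/(-1076)) = 64 - (1361*(-1/2211) + 1820*(-1/1076)) = 64 - (-1361/2211 - 455/269) = 64 - 1*(-1372114/594759) = 64 + 1372114/594759 = 39436690/594759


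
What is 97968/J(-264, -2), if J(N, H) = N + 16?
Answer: -12246/31 ≈ -395.03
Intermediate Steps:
J(N, H) = 16 + N
97968/J(-264, -2) = 97968/(16 - 264) = 97968/(-248) = 97968*(-1/248) = -12246/31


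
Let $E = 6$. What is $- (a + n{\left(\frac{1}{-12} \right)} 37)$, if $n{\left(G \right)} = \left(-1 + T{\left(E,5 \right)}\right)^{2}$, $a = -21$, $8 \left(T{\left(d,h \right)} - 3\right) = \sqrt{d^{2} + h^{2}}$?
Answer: $- \frac{10385}{64} - \frac{37 \sqrt{61}}{2} \approx -306.76$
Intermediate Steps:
$T{\left(d,h \right)} = 3 + \frac{\sqrt{d^{2} + h^{2}}}{8}$
$n{\left(G \right)} = \left(2 + \frac{\sqrt{61}}{8}\right)^{2}$ ($n{\left(G \right)} = \left(-1 + \left(3 + \frac{\sqrt{6^{2} + 5^{2}}}{8}\right)\right)^{2} = \left(-1 + \left(3 + \frac{\sqrt{36 + 25}}{8}\right)\right)^{2} = \left(-1 + \left(3 + \frac{\sqrt{61}}{8}\right)\right)^{2} = \left(2 + \frac{\sqrt{61}}{8}\right)^{2}$)
$- (a + n{\left(\frac{1}{-12} \right)} 37) = - (-21 + \frac{\left(16 + \sqrt{61}\right)^{2}}{64} \cdot 37) = - (-21 + \frac{37 \left(16 + \sqrt{61}\right)^{2}}{64}) = 21 - \frac{37 \left(16 + \sqrt{61}\right)^{2}}{64}$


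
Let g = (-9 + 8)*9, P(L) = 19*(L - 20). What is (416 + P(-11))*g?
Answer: 1557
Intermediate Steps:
P(L) = -380 + 19*L (P(L) = 19*(-20 + L) = -380 + 19*L)
g = -9 (g = -1*9 = -9)
(416 + P(-11))*g = (416 + (-380 + 19*(-11)))*(-9) = (416 + (-380 - 209))*(-9) = (416 - 589)*(-9) = -173*(-9) = 1557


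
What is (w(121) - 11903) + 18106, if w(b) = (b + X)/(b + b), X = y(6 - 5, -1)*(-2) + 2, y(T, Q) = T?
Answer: 12407/2 ≈ 6203.5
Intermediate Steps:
X = 0 (X = (6 - 5)*(-2) + 2 = 1*(-2) + 2 = -2 + 2 = 0)
w(b) = ½ (w(b) = (b + 0)/(b + b) = b/((2*b)) = b*(1/(2*b)) = ½)
(w(121) - 11903) + 18106 = (½ - 11903) + 18106 = -23805/2 + 18106 = 12407/2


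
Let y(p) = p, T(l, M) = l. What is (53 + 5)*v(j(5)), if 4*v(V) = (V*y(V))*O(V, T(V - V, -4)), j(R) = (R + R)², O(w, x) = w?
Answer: 14500000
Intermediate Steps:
j(R) = 4*R² (j(R) = (2*R)² = 4*R²)
v(V) = V³/4 (v(V) = ((V*V)*V)/4 = (V²*V)/4 = V³/4)
(53 + 5)*v(j(5)) = (53 + 5)*((4*5²)³/4) = 58*((4*25)³/4) = 58*((¼)*100³) = 58*((¼)*1000000) = 58*250000 = 14500000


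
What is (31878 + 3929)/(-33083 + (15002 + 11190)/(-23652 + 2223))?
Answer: -767308203/708961799 ≈ -1.0823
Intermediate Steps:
(31878 + 3929)/(-33083 + (15002 + 11190)/(-23652 + 2223)) = 35807/(-33083 + 26192/(-21429)) = 35807/(-33083 + 26192*(-1/21429)) = 35807/(-33083 - 26192/21429) = 35807/(-708961799/21429) = 35807*(-21429/708961799) = -767308203/708961799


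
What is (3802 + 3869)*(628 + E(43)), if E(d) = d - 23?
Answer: 4970808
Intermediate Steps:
E(d) = -23 + d
(3802 + 3869)*(628 + E(43)) = (3802 + 3869)*(628 + (-23 + 43)) = 7671*(628 + 20) = 7671*648 = 4970808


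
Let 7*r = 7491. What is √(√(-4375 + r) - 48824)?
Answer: √(-2392376 + 7*I*√161938)/7 ≈ 0.13009 + 220.96*I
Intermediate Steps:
r = 7491/7 (r = (⅐)*7491 = 7491/7 ≈ 1070.1)
√(√(-4375 + r) - 48824) = √(√(-4375 + 7491/7) - 48824) = √(√(-23134/7) - 48824) = √(I*√161938/7 - 48824) = √(-48824 + I*√161938/7)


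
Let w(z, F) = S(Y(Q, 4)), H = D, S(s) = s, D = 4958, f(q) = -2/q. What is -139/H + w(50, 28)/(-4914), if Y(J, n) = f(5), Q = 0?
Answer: -1702657/60909030 ≈ -0.027954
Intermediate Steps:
Y(J, n) = -2/5
H = 4958
w(z, F) = -2/5
-139/H + w(50, 28)/(-4914) = -139/4958 - 2/5/(-4914) = -139*1/4958 - 2/5*(-1/4914) = -139/4958 + 1/12285 = -1702657/60909030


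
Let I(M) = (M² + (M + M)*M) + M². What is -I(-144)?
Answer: -82944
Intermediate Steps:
I(M) = 4*M² (I(M) = (M² + (2*M)*M) + M² = (M² + 2*M²) + M² = 3*M² + M² = 4*M²)
-I(-144) = -4*(-144)² = -4*20736 = -1*82944 = -82944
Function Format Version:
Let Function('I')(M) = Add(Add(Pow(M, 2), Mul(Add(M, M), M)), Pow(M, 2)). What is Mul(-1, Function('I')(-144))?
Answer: -82944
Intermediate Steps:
Function('I')(M) = Mul(4, Pow(M, 2)) (Function('I')(M) = Add(Add(Pow(M, 2), Mul(Mul(2, M), M)), Pow(M, 2)) = Add(Add(Pow(M, 2), Mul(2, Pow(M, 2))), Pow(M, 2)) = Add(Mul(3, Pow(M, 2)), Pow(M, 2)) = Mul(4, Pow(M, 2)))
Mul(-1, Function('I')(-144)) = Mul(-1, Mul(4, Pow(-144, 2))) = Mul(-1, Mul(4, 20736)) = Mul(-1, 82944) = -82944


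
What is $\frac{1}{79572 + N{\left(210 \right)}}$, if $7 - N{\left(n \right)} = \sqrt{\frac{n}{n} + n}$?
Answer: $\frac{79579}{6332817030} + \frac{\sqrt{211}}{6332817030} \approx 1.2568 \cdot 10^{-5}$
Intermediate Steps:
$N{\left(n \right)} = 7 - \sqrt{1 + n}$ ($N{\left(n \right)} = 7 - \sqrt{\frac{n}{n} + n} = 7 - \sqrt{1 + n}$)
$\frac{1}{79572 + N{\left(210 \right)}} = \frac{1}{79572 + \left(7 - \sqrt{1 + 210}\right)} = \frac{1}{79572 + \left(7 - \sqrt{211}\right)} = \frac{1}{79579 - \sqrt{211}}$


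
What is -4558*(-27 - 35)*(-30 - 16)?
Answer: -12999416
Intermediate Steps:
-4558*(-27 - 35)*(-30 - 16) = -(-282596)*(-46) = -4558*2852 = -12999416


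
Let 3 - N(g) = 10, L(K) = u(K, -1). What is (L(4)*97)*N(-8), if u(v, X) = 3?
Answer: -2037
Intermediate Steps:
L(K) = 3
N(g) = -7 (N(g) = 3 - 1*10 = 3 - 10 = -7)
(L(4)*97)*N(-8) = (3*97)*(-7) = 291*(-7) = -2037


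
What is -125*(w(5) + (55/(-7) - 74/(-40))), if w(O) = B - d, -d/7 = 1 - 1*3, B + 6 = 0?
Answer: 91025/28 ≈ 3250.9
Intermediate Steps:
B = -6 (B = -6 + 0 = -6)
d = 14 (d = -7*(1 - 1*3) = -7*(1 - 3) = -7*(-2) = 14)
w(O) = -20 (w(O) = -6 - 1*14 = -6 - 14 = -20)
-125*(w(5) + (55/(-7) - 74/(-40))) = -125*(-20 + (55/(-7) - 74/(-40))) = -125*(-20 + (55*(-1/7) - 74*(-1/40))) = -125*(-20 + (-55/7 + 37/20)) = -125*(-20 - 841/140) = -125*(-3641/140) = 91025/28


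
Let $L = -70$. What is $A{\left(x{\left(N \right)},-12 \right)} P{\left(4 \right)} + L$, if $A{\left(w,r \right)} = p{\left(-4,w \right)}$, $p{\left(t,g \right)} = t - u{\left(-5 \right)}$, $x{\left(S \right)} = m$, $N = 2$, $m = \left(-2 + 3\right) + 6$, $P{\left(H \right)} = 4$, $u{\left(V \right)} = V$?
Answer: $-66$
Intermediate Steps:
$m = 7$ ($m = 1 + 6 = 7$)
$x{\left(S \right)} = 7$
$p{\left(t,g \right)} = 5 + t$ ($p{\left(t,g \right)} = t - -5 = t + 5 = 5 + t$)
$A{\left(w,r \right)} = 1$ ($A{\left(w,r \right)} = 5 - 4 = 1$)
$A{\left(x{\left(N \right)},-12 \right)} P{\left(4 \right)} + L = 1 \cdot 4 - 70 = 4 - 70 = -66$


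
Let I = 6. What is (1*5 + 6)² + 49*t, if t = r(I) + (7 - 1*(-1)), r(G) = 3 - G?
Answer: 366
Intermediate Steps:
t = 5 (t = (3 - 1*6) + (7 - 1*(-1)) = (3 - 6) + (7 + 1) = -3 + 8 = 5)
(1*5 + 6)² + 49*t = (1*5 + 6)² + 49*5 = (5 + 6)² + 245 = 11² + 245 = 121 + 245 = 366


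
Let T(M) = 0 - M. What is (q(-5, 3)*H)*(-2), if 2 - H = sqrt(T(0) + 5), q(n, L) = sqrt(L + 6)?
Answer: -12 + 6*sqrt(5) ≈ 1.4164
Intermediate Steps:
T(M) = -M
q(n, L) = sqrt(6 + L)
H = 2 - sqrt(5) (H = 2 - sqrt(-1*0 + 5) = 2 - sqrt(0 + 5) = 2 - sqrt(5) ≈ -0.23607)
(q(-5, 3)*H)*(-2) = (sqrt(6 + 3)*(2 - sqrt(5)))*(-2) = (sqrt(9)*(2 - sqrt(5)))*(-2) = (3*(2 - sqrt(5)))*(-2) = (6 - 3*sqrt(5))*(-2) = -12 + 6*sqrt(5)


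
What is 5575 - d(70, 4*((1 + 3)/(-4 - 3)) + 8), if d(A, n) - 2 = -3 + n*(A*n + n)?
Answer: 159624/49 ≈ 3257.6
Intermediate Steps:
d(A, n) = -1 + n*(n + A*n) (d(A, n) = 2 + (-3 + n*(A*n + n)) = 2 + (-3 + n*(n + A*n)) = -1 + n*(n + A*n))
5575 - d(70, 4*((1 + 3)/(-4 - 3)) + 8) = 5575 - (-1 + (4*((1 + 3)/(-4 - 3)) + 8)**2 + 70*(4*((1 + 3)/(-4 - 3)) + 8)**2) = 5575 - (-1 + (4*(4/(-7)) + 8)**2 + 70*(4*(4/(-7)) + 8)**2) = 5575 - (-1 + (4*(4*(-1/7)) + 8)**2 + 70*(4*(4*(-1/7)) + 8)**2) = 5575 - (-1 + (4*(-4/7) + 8)**2 + 70*(4*(-4/7) + 8)**2) = 5575 - (-1 + (-16/7 + 8)**2 + 70*(-16/7 + 8)**2) = 5575 - (-1 + (40/7)**2 + 70*(40/7)**2) = 5575 - (-1 + 1600/49 + 70*(1600/49)) = 5575 - (-1 + 1600/49 + 16000/7) = 5575 - 1*113551/49 = 5575 - 113551/49 = 159624/49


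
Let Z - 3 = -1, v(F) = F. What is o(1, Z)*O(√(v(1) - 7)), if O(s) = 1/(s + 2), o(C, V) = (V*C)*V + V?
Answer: 6/5 - 3*I*√6/5 ≈ 1.2 - 1.4697*I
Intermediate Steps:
Z = 2 (Z = 3 - 1 = 2)
o(C, V) = V + C*V² (o(C, V) = (C*V)*V + V = C*V² + V = V + C*V²)
O(s) = 1/(2 + s)
o(1, Z)*O(√(v(1) - 7)) = (2*(1 + 1*2))/(2 + √(1 - 7)) = (2*(1 + 2))/(2 + √(-6)) = (2*3)/(2 + I*√6) = 6/(2 + I*√6)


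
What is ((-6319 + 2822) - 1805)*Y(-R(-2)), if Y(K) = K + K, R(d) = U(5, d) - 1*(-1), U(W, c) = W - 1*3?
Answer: 31812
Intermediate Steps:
U(W, c) = -3 + W (U(W, c) = W - 3 = -3 + W)
R(d) = 3 (R(d) = (-3 + 5) - 1*(-1) = 2 + 1 = 3)
Y(K) = 2*K
((-6319 + 2822) - 1805)*Y(-R(-2)) = ((-6319 + 2822) - 1805)*(2*(-1*3)) = (-3497 - 1805)*(2*(-3)) = -5302*(-6) = 31812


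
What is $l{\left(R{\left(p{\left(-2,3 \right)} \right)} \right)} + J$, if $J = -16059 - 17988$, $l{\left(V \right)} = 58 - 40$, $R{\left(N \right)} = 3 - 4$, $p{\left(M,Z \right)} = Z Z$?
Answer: $-34029$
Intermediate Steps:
$p{\left(M,Z \right)} = Z^{2}$
$R{\left(N \right)} = -1$ ($R{\left(N \right)} = 3 - 4 = -1$)
$l{\left(V \right)} = 18$
$J = -34047$
$l{\left(R{\left(p{\left(-2,3 \right)} \right)} \right)} + J = 18 - 34047 = -34029$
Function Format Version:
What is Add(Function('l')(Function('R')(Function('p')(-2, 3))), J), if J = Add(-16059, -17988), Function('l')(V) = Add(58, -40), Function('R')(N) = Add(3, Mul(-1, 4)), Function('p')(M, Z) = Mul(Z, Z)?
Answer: -34029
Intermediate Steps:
Function('p')(M, Z) = Pow(Z, 2)
Function('R')(N) = -1 (Function('R')(N) = Add(3, -4) = -1)
Function('l')(V) = 18
J = -34047
Add(Function('l')(Function('R')(Function('p')(-2, 3))), J) = Add(18, -34047) = -34029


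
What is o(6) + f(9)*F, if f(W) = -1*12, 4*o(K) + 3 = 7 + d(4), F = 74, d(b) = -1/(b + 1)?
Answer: -17741/20 ≈ -887.05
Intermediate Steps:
d(b) = -1/(1 + b)
o(K) = 19/20 (o(K) = -3/4 + (7 - 1/(1 + 4))/4 = -3/4 + (7 - 1/5)/4 = -3/4 + (1/4)*(34/5) = -3/4 + 17/10 = 19/20)
f(W) = -12
o(6) + f(9)*F = 19/20 - 12*74 = 19/20 - 888 = -17741/20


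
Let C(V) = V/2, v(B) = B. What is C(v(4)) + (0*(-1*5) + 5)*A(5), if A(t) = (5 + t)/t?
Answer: 12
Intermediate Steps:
A(t) = (5 + t)/t
C(V) = V/2 (C(V) = V*(½) = V/2)
C(v(4)) + (0*(-1*5) + 5)*A(5) = (½)*4 + (0*(-1*5) + 5)*((5 + 5)/5) = 2 + (0*(-5) + 5)*((⅕)*10) = 2 + (0 + 5)*2 = 2 + 5*2 = 2 + 10 = 12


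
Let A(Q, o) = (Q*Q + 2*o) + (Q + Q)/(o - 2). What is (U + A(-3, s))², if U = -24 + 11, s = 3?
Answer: 16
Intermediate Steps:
A(Q, o) = Q² + 2*o + 2*Q/(-2 + o) (A(Q, o) = (Q² + 2*o) + (2*Q)/(-2 + o) = (Q² + 2*o) + 2*Q/(-2 + o) = Q² + 2*o + 2*Q/(-2 + o))
U = -13
(U + A(-3, s))² = (-13 + (-4*3 - 2*(-3)² + 2*(-3) + 2*3² + 3*(-3)²)/(-2 + 3))² = (-13 + (-12 - 2*9 - 6 + 2*9 + 3*9)/1)² = (-13 + 1*(-12 - 18 - 6 + 18 + 27))² = (-13 + 1*9)² = (-13 + 9)² = (-4)² = 16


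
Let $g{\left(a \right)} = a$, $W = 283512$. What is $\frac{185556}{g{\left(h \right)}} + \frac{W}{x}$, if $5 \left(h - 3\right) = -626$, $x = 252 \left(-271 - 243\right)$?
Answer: $- \frac{106690349}{70161} \approx -1520.7$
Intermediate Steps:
$x = -129528$ ($x = 252 \left(-514\right) = -129528$)
$h = - \frac{611}{5}$ ($h = 3 + \frac{1}{5} \left(-626\right) = 3 - \frac{626}{5} = - \frac{611}{5} \approx -122.2$)
$\frac{185556}{g{\left(h \right)}} + \frac{W}{x} = \frac{185556}{- \frac{611}{5}} + \frac{283512}{-129528} = 185556 \left(- \frac{5}{611}\right) + 283512 \left(- \frac{1}{129528}\right) = - \frac{19740}{13} - \frac{11813}{5397} = - \frac{106690349}{70161}$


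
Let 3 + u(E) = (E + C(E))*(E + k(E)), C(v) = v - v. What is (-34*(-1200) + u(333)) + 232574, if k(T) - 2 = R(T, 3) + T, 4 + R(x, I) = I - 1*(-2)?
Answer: 496148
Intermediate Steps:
R(x, I) = -2 + I (R(x, I) = -4 + (I - 1*(-2)) = -4 + (I + 2) = -4 + (2 + I) = -2 + I)
C(v) = 0
k(T) = 3 + T (k(T) = 2 + ((-2 + 3) + T) = 2 + (1 + T) = 3 + T)
u(E) = -3 + E*(3 + 2*E) (u(E) = -3 + (E + 0)*(E + (3 + E)) = -3 + E*(3 + 2*E))
(-34*(-1200) + u(333)) + 232574 = (-34*(-1200) + (-3 + 333² + 333*(3 + 333))) + 232574 = (40800 + (-3 + 110889 + 333*336)) + 232574 = (40800 + (-3 + 110889 + 111888)) + 232574 = (40800 + 222774) + 232574 = 263574 + 232574 = 496148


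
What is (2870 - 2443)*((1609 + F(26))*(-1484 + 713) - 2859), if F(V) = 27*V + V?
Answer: -770600922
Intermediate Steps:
F(V) = 28*V
(2870 - 2443)*((1609 + F(26))*(-1484 + 713) - 2859) = (2870 - 2443)*((1609 + 28*26)*(-1484 + 713) - 2859) = 427*((1609 + 728)*(-771) - 2859) = 427*(2337*(-771) - 2859) = 427*(-1801827 - 2859) = 427*(-1804686) = -770600922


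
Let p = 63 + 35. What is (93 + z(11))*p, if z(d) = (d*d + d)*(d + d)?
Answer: 293706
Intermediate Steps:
z(d) = 2*d*(d + d²) (z(d) = (d² + d)*(2*d) = (d + d²)*(2*d) = 2*d*(d + d²))
p = 98
(93 + z(11))*p = (93 + 2*11²*(1 + 11))*98 = (93 + 2*121*12)*98 = (93 + 2904)*98 = 2997*98 = 293706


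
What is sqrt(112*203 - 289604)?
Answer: 6*I*sqrt(7413) ≈ 516.59*I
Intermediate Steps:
sqrt(112*203 - 289604) = sqrt(22736 - 289604) = sqrt(-266868) = 6*I*sqrt(7413)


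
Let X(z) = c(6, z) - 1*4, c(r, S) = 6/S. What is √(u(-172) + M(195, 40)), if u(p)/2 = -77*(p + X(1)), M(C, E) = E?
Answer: 2*√6555 ≈ 161.93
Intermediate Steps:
X(z) = -4 + 6/z (X(z) = 6/z - 1*4 = 6/z - 4 = -4 + 6/z)
u(p) = -308 - 154*p (u(p) = 2*(-77*(p + (-4 + 6/1))) = 2*(-77*(p + (-4 + 6*1))) = 2*(-77*(p + (-4 + 6))) = 2*(-77*(p + 2)) = 2*(-77*(2 + p)) = 2*(-154 - 77*p) = -308 - 154*p)
√(u(-172) + M(195, 40)) = √((-308 - 154*(-172)) + 40) = √((-308 + 26488) + 40) = √(26180 + 40) = √26220 = 2*√6555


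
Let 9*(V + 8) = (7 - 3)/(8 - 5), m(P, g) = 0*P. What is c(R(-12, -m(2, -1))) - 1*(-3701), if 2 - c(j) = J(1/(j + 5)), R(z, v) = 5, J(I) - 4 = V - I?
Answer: 1000877/270 ≈ 3707.0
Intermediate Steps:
m(P, g) = 0
V = -212/27 (V = -8 + ((7 - 3)/(8 - 5))/9 = -8 + (4/3)/9 = -8 + (4*(1/3))/9 = -8 + (1/9)*(4/3) = -8 + 4/27 = -212/27 ≈ -7.8519)
J(I) = -104/27 - I (J(I) = 4 + (-212/27 - I) = -104/27 - I)
c(j) = 158/27 + 1/(5 + j) (c(j) = 2 - (-104/27 - 1/(j + 5)) = 2 - (-104/27 - 1/(5 + j)) = 2 + (104/27 + 1/(5 + j)) = 158/27 + 1/(5 + j))
c(R(-12, -m(2, -1))) - 1*(-3701) = (817 + 158*5)/(27*(5 + 5)) - 1*(-3701) = (1/27)*(817 + 790)/10 + 3701 = (1/27)*(1/10)*1607 + 3701 = 1607/270 + 3701 = 1000877/270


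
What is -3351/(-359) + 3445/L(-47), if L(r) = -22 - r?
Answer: 264106/1795 ≈ 147.13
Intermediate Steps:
-3351/(-359) + 3445/L(-47) = -3351/(-359) + 3445/(-22 - 1*(-47)) = -3351*(-1/359) + 3445/(-22 + 47) = 3351/359 + 3445/25 = 3351/359 + 3445*(1/25) = 3351/359 + 689/5 = 264106/1795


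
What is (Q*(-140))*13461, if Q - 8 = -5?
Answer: -5653620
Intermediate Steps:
Q = 3 (Q = 8 - 5 = 3)
(Q*(-140))*13461 = (3*(-140))*13461 = -420*13461 = -5653620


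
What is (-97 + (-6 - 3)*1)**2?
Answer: 11236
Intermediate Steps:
(-97 + (-6 - 3)*1)**2 = (-97 - 9*1)**2 = (-97 - 9)**2 = (-106)**2 = 11236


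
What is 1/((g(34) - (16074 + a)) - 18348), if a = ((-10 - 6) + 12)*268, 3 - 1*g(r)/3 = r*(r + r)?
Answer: -1/40277 ≈ -2.4828e-5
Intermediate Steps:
g(r) = 9 - 6*r² (g(r) = 9 - 3*r*(r + r) = 9 - 3*r*2*r = 9 - 6*r²)
a = -1072 (a = (-16 + 12)*268 = -4*268 = -1072)
1/((g(34) - (16074 + a)) - 18348) = 1/(((9 - 6*34²) - (16074 - 1072)) - 18348) = 1/(((9 - 6*1156) - 1*15002) - 18348) = 1/(((9 - 6936) - 15002) - 18348) = 1/((-6927 - 15002) - 18348) = 1/(-21929 - 18348) = 1/(-40277) = -1/40277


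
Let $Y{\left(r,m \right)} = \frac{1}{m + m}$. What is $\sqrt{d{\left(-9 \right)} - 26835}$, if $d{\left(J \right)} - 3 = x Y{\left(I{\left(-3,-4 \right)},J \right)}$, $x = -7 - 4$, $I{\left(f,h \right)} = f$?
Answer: $\frac{i \sqrt{965930}}{6} \approx 163.8 i$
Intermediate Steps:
$Y{\left(r,m \right)} = \frac{1}{2 m}$
$x = -11$ ($x = -7 - 4 = -11$)
$d{\left(J \right)} = 3 - \frac{11}{2 J}$ ($d{\left(J \right)} = 3 - 11 \frac{1}{2 J} = 3 - \frac{11}{2 J}$)
$\sqrt{d{\left(-9 \right)} - 26835} = \sqrt{\left(3 - \frac{11}{2 \left(-9\right)}\right) - 26835} = \sqrt{\left(3 - - \frac{11}{18}\right) - 26835} = \sqrt{\left(3 + \frac{11}{18}\right) - 26835} = \sqrt{\frac{65}{18} - 26835} = \sqrt{- \frac{482965}{18}} = \frac{i \sqrt{965930}}{6}$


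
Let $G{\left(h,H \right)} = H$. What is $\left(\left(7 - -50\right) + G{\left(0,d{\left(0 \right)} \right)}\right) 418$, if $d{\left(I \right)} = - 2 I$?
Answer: $23826$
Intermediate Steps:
$\left(\left(7 - -50\right) + G{\left(0,d{\left(0 \right)} \right)}\right) 418 = \left(\left(7 - -50\right) - 0\right) 418 = \left(\left(7 + 50\right) + 0\right) 418 = \left(57 + 0\right) 418 = 57 \cdot 418 = 23826$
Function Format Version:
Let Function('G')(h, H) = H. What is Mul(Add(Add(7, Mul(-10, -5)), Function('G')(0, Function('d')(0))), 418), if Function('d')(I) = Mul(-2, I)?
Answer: 23826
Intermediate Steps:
Mul(Add(Add(7, Mul(-10, -5)), Function('G')(0, Function('d')(0))), 418) = Mul(Add(Add(7, Mul(-10, -5)), Mul(-2, 0)), 418) = Mul(Add(Add(7, 50), 0), 418) = Mul(Add(57, 0), 418) = Mul(57, 418) = 23826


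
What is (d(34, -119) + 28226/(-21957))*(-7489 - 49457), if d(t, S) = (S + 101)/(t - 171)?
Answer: 65900492752/1002703 ≈ 65723.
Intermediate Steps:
d(t, S) = (101 + S)/(-171 + t)
(d(34, -119) + 28226/(-21957))*(-7489 - 49457) = ((101 - 119)/(-171 + 34) + 28226/(-21957))*(-7489 - 49457) = (-18/(-137) + 28226*(-1/21957))*(-56946) = (-1/137*(-18) - 28226/21957)*(-56946) = (18/137 - 28226/21957)*(-56946) = -3471736/3008109*(-56946) = 65900492752/1002703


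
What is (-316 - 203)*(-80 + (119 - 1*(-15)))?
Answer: -28026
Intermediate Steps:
(-316 - 203)*(-80 + (119 - 1*(-15))) = -519*(-80 + (119 + 15)) = -519*(-80 + 134) = -519*54 = -28026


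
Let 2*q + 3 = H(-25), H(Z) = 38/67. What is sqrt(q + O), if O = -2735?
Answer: I*sqrt(49131502)/134 ≈ 52.309*I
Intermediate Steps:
H(Z) = 38/67 (H(Z) = 38*(1/67) = 38/67)
q = -163/134 (q = -3/2 + (1/2)*(38/67) = -3/2 + 19/67 = -163/134 ≈ -1.2164)
sqrt(q + O) = sqrt(-163/134 - 2735) = sqrt(-366653/134) = I*sqrt(49131502)/134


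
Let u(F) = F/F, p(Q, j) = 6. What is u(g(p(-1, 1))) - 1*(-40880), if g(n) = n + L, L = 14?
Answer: 40881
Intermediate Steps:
g(n) = 14 + n (g(n) = n + 14 = 14 + n)
u(F) = 1
u(g(p(-1, 1))) - 1*(-40880) = 1 - 1*(-40880) = 1 + 40880 = 40881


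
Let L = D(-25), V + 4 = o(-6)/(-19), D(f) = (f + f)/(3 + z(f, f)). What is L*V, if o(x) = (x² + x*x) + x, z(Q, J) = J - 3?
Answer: -284/19 ≈ -14.947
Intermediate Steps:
z(Q, J) = -3 + J
o(x) = x + 2*x² (o(x) = (x² + x²) + x = 2*x² + x = x + 2*x²)
D(f) = 2 (D(f) = (f + f)/(3 + (-3 + f)) = (2*f)/f = 2)
V = -142/19 (V = -4 - 6*(1 + 2*(-6))/(-19) = -4 - 6*(1 - 12)*(-1/19) = -4 - 6*(-11)*(-1/19) = -4 + 66*(-1/19) = -4 - 66/19 = -142/19 ≈ -7.4737)
L = 2
L*V = 2*(-142/19) = -284/19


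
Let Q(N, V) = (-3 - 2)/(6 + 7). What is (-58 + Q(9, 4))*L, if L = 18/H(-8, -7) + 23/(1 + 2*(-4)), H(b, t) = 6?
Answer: 1518/91 ≈ 16.681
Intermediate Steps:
Q(N, V) = -5/13
L = -2/7 (L = 18/6 + 23/(1 + 2*(-4)) = 18*(⅙) + 23/(1 - 8) = 3 + 23/(-7) = 3 + 23*(-⅐) = 3 - 23/7 = -2/7 ≈ -0.28571)
(-58 + Q(9, 4))*L = (-58 - 5/13)*(-2/7) = -759/13*(-2/7) = 1518/91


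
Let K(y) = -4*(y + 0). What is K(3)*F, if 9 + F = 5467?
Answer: -65496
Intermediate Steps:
F = 5458 (F = -9 + 5467 = 5458)
K(y) = -4*y
K(3)*F = -4*3*5458 = -12*5458 = -65496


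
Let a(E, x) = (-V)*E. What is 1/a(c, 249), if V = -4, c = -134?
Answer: -1/536 ≈ -0.0018657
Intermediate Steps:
a(E, x) = 4*E (a(E, x) = (-1*(-4))*E = 4*E)
1/a(c, 249) = 1/(4*(-134)) = 1/(-536) = -1/536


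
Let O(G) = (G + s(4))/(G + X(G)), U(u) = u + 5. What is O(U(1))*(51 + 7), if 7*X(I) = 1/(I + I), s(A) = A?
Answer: 9744/101 ≈ 96.475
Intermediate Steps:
X(I) = 1/(14*I) (X(I) = 1/(7*(I + I)) = 1/(7*((2*I))) = (1/(2*I))/7 = 1/(14*I))
U(u) = 5 + u
O(G) = (4 + G)/(G + 1/(14*G)) (O(G) = (G + 4)/(G + 1/(14*G)) = (4 + G)/(G + 1/(14*G)))
O(U(1))*(51 + 7) = (14*(5 + 1)*(4 + (5 + 1))/(1 + 14*(5 + 1)²))*(51 + 7) = (14*6*(4 + 6)/(1 + 14*6²))*58 = (14*6*10/(1 + 14*36))*58 = (14*6*10/(1 + 504))*58 = (14*6*10/505)*58 = (14*6*(1/505)*10)*58 = (168/101)*58 = 9744/101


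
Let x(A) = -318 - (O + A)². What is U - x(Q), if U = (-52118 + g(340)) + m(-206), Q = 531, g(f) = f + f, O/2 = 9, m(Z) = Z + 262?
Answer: 250337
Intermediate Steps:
m(Z) = 262 + Z
O = 18 (O = 2*9 = 18)
g(f) = 2*f
x(A) = -318 - (18 + A)²
U = -51382 (U = (-52118 + 2*340) + (262 - 206) = (-52118 + 680) + 56 = -51438 + 56 = -51382)
U - x(Q) = -51382 - (-318 - (18 + 531)²) = -51382 - (-318 - 1*549²) = -51382 - (-318 - 1*301401) = -51382 - (-318 - 301401) = -51382 - 1*(-301719) = -51382 + 301719 = 250337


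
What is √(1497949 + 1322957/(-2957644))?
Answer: √3275885421661781789/1478822 ≈ 1223.9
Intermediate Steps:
√(1497949 + 1322957/(-2957644)) = √(1497949 + 1322957*(-1/2957644)) = √(1497949 - 1322957/2957644) = √(4430398549199/2957644) = √3275885421661781789/1478822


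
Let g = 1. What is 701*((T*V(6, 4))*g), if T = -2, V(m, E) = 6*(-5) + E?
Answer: 36452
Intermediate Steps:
V(m, E) = -30 + E
701*((T*V(6, 4))*g) = 701*(-2*(-30 + 4)*1) = 701*(-2*(-26)*1) = 701*(52*1) = 701*52 = 36452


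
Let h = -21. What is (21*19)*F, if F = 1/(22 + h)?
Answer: 399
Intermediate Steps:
F = 1 (F = 1/(22 - 21) = 1/1 = 1)
(21*19)*F = (21*19)*1 = 399*1 = 399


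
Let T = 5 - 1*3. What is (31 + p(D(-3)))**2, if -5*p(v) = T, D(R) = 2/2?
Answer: 23409/25 ≈ 936.36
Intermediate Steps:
D(R) = 1 (D(R) = 2*(1/2) = 1)
T = 2 (T = 5 - 3 = 2)
p(v) = -2/5 (p(v) = -1/5*2 = -2/5)
(31 + p(D(-3)))**2 = (31 - 2/5)**2 = (153/5)**2 = 23409/25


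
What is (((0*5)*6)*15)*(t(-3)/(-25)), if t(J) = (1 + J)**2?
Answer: 0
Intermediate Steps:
(((0*5)*6)*15)*(t(-3)/(-25)) = (((0*5)*6)*15)*((1 - 3)**2/(-25)) = ((0*6)*15)*((-2)**2*(-1/25)) = (0*15)*(4*(-1/25)) = 0*(-4/25) = 0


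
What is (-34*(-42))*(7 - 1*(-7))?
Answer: 19992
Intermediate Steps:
(-34*(-42))*(7 - 1*(-7)) = 1428*(7 + 7) = 1428*14 = 19992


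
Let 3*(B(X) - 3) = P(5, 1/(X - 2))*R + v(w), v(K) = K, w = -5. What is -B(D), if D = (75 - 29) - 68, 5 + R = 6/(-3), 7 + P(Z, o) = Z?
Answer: -6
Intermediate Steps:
P(Z, o) = -7 + Z
R = -7 (R = -5 + 6/(-3) = -5 + 6*(-1/3) = -5 - 2 = -7)
D = -22 (D = 46 - 68 = -22)
B(X) = 6 (B(X) = 3 + ((-7 + 5)*(-7) - 5)/3 = 3 + (-2*(-7) - 5)/3 = 3 + (14 - 5)/3 = 3 + (1/3)*9 = 3 + 3 = 6)
-B(D) = -1*6 = -6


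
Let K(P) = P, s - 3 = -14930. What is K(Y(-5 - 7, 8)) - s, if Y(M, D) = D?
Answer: 14935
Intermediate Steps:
s = -14927 (s = 3 - 14930 = -14927)
K(Y(-5 - 7, 8)) - s = 8 - 1*(-14927) = 8 + 14927 = 14935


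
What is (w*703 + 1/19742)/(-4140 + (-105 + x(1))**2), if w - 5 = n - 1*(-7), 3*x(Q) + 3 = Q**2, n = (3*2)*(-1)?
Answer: 749445813/1248266918 ≈ 0.60039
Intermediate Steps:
n = -6 (n = 6*(-1) = -6)
x(Q) = -1 + Q**2/3
w = 6 (w = 5 + (-6 - 1*(-7)) = 5 + (-6 + 7) = 5 + 1 = 6)
(w*703 + 1/19742)/(-4140 + (-105 + x(1))**2) = (6*703 + 1/19742)/(-4140 + (-105 + (-1 + (1/3)*1**2))**2) = (4218 + 1/19742)/(-4140 + (-105 + (-1 + (1/3)*1))**2) = 83271757/(19742*(-4140 + (-105 + (-1 + 1/3))**2)) = 83271757/(19742*(-4140 + (-105 - 2/3)**2)) = 83271757/(19742*(-4140 + (-317/3)**2)) = 83271757/(19742*(-4140 + 100489/9)) = 83271757/(19742*(63229/9)) = (83271757/19742)*(9/63229) = 749445813/1248266918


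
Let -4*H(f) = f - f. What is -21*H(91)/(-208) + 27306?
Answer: 27306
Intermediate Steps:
H(f) = 0 (H(f) = -(f - f)/4 = -¼*0 = 0)
-21*H(91)/(-208) + 27306 = -0/(-208) + 27306 = -0*(-1)/208 + 27306 = -21*0 + 27306 = 0 + 27306 = 27306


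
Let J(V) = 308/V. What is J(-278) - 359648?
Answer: -49991226/139 ≈ -3.5965e+5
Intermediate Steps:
J(-278) - 359648 = 308/(-278) - 359648 = 308*(-1/278) - 359648 = -154/139 - 359648 = -49991226/139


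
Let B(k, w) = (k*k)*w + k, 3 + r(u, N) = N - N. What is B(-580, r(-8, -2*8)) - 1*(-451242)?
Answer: -558538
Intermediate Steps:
r(u, N) = -3 (r(u, N) = -3 + (N - N) = -3 + 0 = -3)
B(k, w) = k + w*k² (B(k, w) = k²*w + k = w*k² + k = k + w*k²)
B(-580, r(-8, -2*8)) - 1*(-451242) = -580*(1 - 580*(-3)) - 1*(-451242) = -580*(1 + 1740) + 451242 = -580*1741 + 451242 = -1009780 + 451242 = -558538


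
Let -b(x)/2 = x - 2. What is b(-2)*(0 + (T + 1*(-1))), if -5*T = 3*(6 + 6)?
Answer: -328/5 ≈ -65.600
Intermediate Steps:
T = -36/5 (T = -3*(6 + 6)/5 = -3*12/5 = -⅕*36 = -36/5 ≈ -7.2000)
b(x) = 4 - 2*x (b(x) = -2*(x - 2) = -2*(-2 + x) = 4 - 2*x)
b(-2)*(0 + (T + 1*(-1))) = (4 - 2*(-2))*(0 + (-36/5 + 1*(-1))) = (4 + 4)*(0 + (-36/5 - 1)) = 8*(0 - 41/5) = 8*(-41/5) = -328/5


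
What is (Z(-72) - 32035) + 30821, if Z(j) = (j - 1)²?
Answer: 4115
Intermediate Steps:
Z(j) = (-1 + j)²
(Z(-72) - 32035) + 30821 = ((-1 - 72)² - 32035) + 30821 = ((-73)² - 32035) + 30821 = (5329 - 32035) + 30821 = -26706 + 30821 = 4115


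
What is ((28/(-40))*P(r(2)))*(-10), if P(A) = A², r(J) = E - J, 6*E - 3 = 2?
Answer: 343/36 ≈ 9.5278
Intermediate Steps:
E = ⅚ (E = ½ + (⅙)*2 = ½ + ⅓ = ⅚ ≈ 0.83333)
r(J) = ⅚ - J
((28/(-40))*P(r(2)))*(-10) = ((28/(-40))*(⅚ - 1*2)²)*(-10) = ((28*(-1/40))*(⅚ - 2)²)*(-10) = -7*(-7/6)²/10*(-10) = -7/10*49/36*(-10) = -343/360*(-10) = 343/36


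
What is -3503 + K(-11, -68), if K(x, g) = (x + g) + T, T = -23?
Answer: -3605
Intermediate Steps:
K(x, g) = -23 + g + x (K(x, g) = (x + g) - 23 = (g + x) - 23 = -23 + g + x)
-3503 + K(-11, -68) = -3503 + (-23 - 68 - 11) = -3503 - 102 = -3605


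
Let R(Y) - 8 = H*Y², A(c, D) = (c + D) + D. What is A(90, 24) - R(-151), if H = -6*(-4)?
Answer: -547094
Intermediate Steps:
A(c, D) = c + 2*D (A(c, D) = (D + c) + D = c + 2*D)
H = 24
R(Y) = 8 + 24*Y²
A(90, 24) - R(-151) = (90 + 2*24) - (8 + 24*(-151)²) = (90 + 48) - (8 + 24*22801) = 138 - (8 + 547224) = 138 - 1*547232 = 138 - 547232 = -547094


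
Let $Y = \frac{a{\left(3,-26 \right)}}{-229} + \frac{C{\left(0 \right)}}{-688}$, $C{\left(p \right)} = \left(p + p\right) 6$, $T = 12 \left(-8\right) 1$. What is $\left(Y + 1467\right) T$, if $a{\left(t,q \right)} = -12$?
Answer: $- \frac{32251680}{229} \approx -1.4084 \cdot 10^{5}$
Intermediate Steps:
$T = -96$ ($T = \left(-96\right) 1 = -96$)
$C{\left(p \right)} = 12 p$ ($C{\left(p \right)} = 2 p 6 = 12 p$)
$Y = \frac{12}{229}$ ($Y = - \frac{12}{-229} + \frac{12 \cdot 0}{-688} = \left(-12\right) \left(- \frac{1}{229}\right) + 0 \left(- \frac{1}{688}\right) = \frac{12}{229} + 0 = \frac{12}{229} \approx 0.052402$)
$\left(Y + 1467\right) T = \left(\frac{12}{229} + 1467\right) \left(-96\right) = \frac{335955}{229} \left(-96\right) = - \frac{32251680}{229}$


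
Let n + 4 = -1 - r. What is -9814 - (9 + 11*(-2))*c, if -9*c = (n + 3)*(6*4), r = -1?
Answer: -29338/3 ≈ -9779.3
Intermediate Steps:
n = -4 (n = -4 + (-1 - 1*(-1)) = -4 + (-1 + 1) = -4 + 0 = -4)
c = 8/3 (c = -(-4 + 3)*6*4/9 = -(-1)*24/9 = -⅑*(-24) = 8/3 ≈ 2.6667)
-9814 - (9 + 11*(-2))*c = -9814 - (9 + 11*(-2))*8/3 = -9814 - (9 - 22)*8/3 = -9814 - (-13)*8/3 = -9814 - 1*(-104/3) = -9814 + 104/3 = -29338/3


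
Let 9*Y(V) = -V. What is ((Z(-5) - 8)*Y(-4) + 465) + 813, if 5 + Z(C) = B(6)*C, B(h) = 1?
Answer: 1270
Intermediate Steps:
Z(C) = -5 + C (Z(C) = -5 + 1*C = -5 + C)
Y(V) = -V/9 (Y(V) = (-V)/9 = -V/9)
((Z(-5) - 8)*Y(-4) + 465) + 813 = (((-5 - 5) - 8)*(-⅑*(-4)) + 465) + 813 = ((-10 - 8)*(4/9) + 465) + 813 = (-18*4/9 + 465) + 813 = (-8 + 465) + 813 = 457 + 813 = 1270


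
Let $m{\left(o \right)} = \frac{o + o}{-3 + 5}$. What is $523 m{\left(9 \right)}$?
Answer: $4707$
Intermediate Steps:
$m{\left(o \right)} = o$ ($m{\left(o \right)} = \frac{2 o}{2} = 2 o \frac{1}{2} = o$)
$523 m{\left(9 \right)} = 523 \cdot 9 = 4707$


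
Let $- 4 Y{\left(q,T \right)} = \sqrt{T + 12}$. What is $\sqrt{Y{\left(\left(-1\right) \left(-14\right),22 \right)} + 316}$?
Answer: $\frac{\sqrt{1264 - \sqrt{34}}}{2} \approx 17.735$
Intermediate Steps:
$Y{\left(q,T \right)} = - \frac{\sqrt{12 + T}}{4}$ ($Y{\left(q,T \right)} = - \frac{\sqrt{T + 12}}{4} = - \frac{\sqrt{12 + T}}{4}$)
$\sqrt{Y{\left(\left(-1\right) \left(-14\right),22 \right)} + 316} = \sqrt{- \frac{\sqrt{12 + 22}}{4} + 316} = \sqrt{- \frac{\sqrt{34}}{4} + 316} = \sqrt{316 - \frac{\sqrt{34}}{4}}$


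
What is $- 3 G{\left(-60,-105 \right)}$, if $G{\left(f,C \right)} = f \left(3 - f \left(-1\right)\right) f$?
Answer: $615600$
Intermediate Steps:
$G{\left(f,C \right)} = f^{2} \left(3 + f\right)$ ($G{\left(f,C \right)} = f \left(3 - - f\right) f = f \left(3 + f\right) f = f^{2} \left(3 + f\right)$)
$- 3 G{\left(-60,-105 \right)} = - 3 \left(-60\right)^{2} \left(3 - 60\right) = - 3 \cdot 3600 \left(-57\right) = \left(-3\right) \left(-205200\right) = 615600$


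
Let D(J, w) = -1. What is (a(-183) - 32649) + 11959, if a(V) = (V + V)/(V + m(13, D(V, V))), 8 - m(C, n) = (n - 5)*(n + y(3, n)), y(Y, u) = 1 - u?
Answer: -3496244/169 ≈ -20688.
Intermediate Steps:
m(C, n) = 13 - n (m(C, n) = 8 - (n - 5)*(n + (1 - n)) = 8 - (-5 + n) = 8 + (5 - n) = 13 - n)
a(V) = 2*V/(14 + V) (a(V) = (V + V)/(V + (13 - 1*(-1))) = (2*V)/(V + (13 + 1)) = (2*V)/(V + 14) = (2*V)/(14 + V) = 2*V/(14 + V))
(a(-183) - 32649) + 11959 = (2*(-183)/(14 - 183) - 32649) + 11959 = (2*(-183)/(-169) - 32649) + 11959 = (2*(-183)*(-1/169) - 32649) + 11959 = (366/169 - 32649) + 11959 = -5517315/169 + 11959 = -3496244/169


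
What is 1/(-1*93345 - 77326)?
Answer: -1/170671 ≈ -5.8592e-6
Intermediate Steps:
1/(-1*93345 - 77326) = 1/(-93345 - 77326) = 1/(-170671) = -1/170671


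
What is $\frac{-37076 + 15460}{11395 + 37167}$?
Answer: $- \frac{10808}{24281} \approx -0.44512$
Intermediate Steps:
$\frac{-37076 + 15460}{11395 + 37167} = - \frac{21616}{48562} = \left(-21616\right) \frac{1}{48562} = - \frac{10808}{24281}$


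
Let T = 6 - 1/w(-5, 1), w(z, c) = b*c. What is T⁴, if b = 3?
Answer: 83521/81 ≈ 1031.1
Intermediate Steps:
w(z, c) = 3*c
T = 17/3 (T = 6 - 1/(3*1) = 6 - 1/3 = 6 - 1*⅓ = 6 - ⅓ = 17/3 ≈ 5.6667)
T⁴ = (17/3)⁴ = 83521/81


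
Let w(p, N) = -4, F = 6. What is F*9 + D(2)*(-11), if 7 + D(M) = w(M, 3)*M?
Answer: 219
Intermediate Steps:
D(M) = -7 - 4*M
F*9 + D(2)*(-11) = 6*9 + (-7 - 4*2)*(-11) = 54 + (-7 - 8)*(-11) = 54 - 15*(-11) = 54 + 165 = 219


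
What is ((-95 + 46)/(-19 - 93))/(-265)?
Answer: -7/4240 ≈ -0.0016509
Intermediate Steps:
((-95 + 46)/(-19 - 93))/(-265) = -49/(-112)*(-1/265) = -49*(-1/112)*(-1/265) = (7/16)*(-1/265) = -7/4240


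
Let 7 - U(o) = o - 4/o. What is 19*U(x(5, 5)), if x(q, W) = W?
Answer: 266/5 ≈ 53.200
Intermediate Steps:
U(o) = 7 - o + 4/o (U(o) = 7 - (o - 4/o) = 7 + (-o + 4/o) = 7 - o + 4/o)
19*U(x(5, 5)) = 19*(7 - 1*5 + 4/5) = 19*(7 - 5 + 4*(⅕)) = 19*(7 - 5 + ⅘) = 19*(14/5) = 266/5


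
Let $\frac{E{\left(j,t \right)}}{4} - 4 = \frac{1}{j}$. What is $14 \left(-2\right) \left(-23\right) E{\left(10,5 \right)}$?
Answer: $\frac{52808}{5} \approx 10562.0$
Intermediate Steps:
$E{\left(j,t \right)} = 16 + \frac{4}{j}$
$14 \left(-2\right) \left(-23\right) E{\left(10,5 \right)} = 14 \left(-2\right) \left(-23\right) \left(16 + \frac{4}{10}\right) = \left(-28\right) \left(-23\right) \left(16 + 4 \cdot \frac{1}{10}\right) = 644 \left(16 + \frac{2}{5}\right) = 644 \cdot \frac{82}{5} = \frac{52808}{5}$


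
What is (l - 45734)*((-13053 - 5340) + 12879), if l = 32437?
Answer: 73319658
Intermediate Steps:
(l - 45734)*((-13053 - 5340) + 12879) = (32437 - 45734)*((-13053 - 5340) + 12879) = -13297*(-18393 + 12879) = -13297*(-5514) = 73319658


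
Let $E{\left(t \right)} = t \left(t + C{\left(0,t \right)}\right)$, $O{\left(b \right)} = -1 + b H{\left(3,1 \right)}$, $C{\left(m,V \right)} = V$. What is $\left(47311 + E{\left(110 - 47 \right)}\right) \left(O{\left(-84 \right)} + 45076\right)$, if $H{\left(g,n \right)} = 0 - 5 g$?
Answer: $2559962415$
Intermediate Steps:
$H{\left(g,n \right)} = - 5 g$
$O{\left(b \right)} = -1 - 15 b$ ($O{\left(b \right)} = -1 + b \left(\left(-5\right) 3\right) = -1 + b \left(-15\right) = -1 - 15 b$)
$E{\left(t \right)} = 2 t^{2}$ ($E{\left(t \right)} = t \left(t + t\right) = t 2 t = 2 t^{2}$)
$\left(47311 + E{\left(110 - 47 \right)}\right) \left(O{\left(-84 \right)} + 45076\right) = \left(47311 + 2 \left(110 - 47\right)^{2}\right) \left(\left(-1 - -1260\right) + 45076\right) = \left(47311 + 2 \cdot 63^{2}\right) \left(\left(-1 + 1260\right) + 45076\right) = \left(47311 + 2 \cdot 3969\right) \left(1259 + 45076\right) = \left(47311 + 7938\right) 46335 = 55249 \cdot 46335 = 2559962415$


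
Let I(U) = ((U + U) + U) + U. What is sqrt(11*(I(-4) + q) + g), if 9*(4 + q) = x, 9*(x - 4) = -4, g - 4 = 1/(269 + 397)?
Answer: I*sqrt(93879878)/666 ≈ 14.548*I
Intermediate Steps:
I(U) = 4*U (I(U) = (2*U + U) + U = 3*U + U = 4*U)
g = 2665/666 (g = 4 + 1/(269 + 397) = 4 + 1/666 = 2665/666 ≈ 4.0015)
x = 32/9 (x = 4 + (1/9)*(-4) = 4 - 4/9 = 32/9 ≈ 3.5556)
q = -292/81 (q = -4 + (1/9)*(32/9) = -4 + 32/81 = -292/81 ≈ -3.6049)
sqrt(11*(I(-4) + q) + g) = sqrt(11*(4*(-4) - 292/81) + 2665/666) = sqrt(11*(-16 - 292/81) + 2665/666) = sqrt(11*(-1588/81) + 2665/666) = sqrt(-17468/81 + 2665/666) = sqrt(-1268647/5994) = I*sqrt(93879878)/666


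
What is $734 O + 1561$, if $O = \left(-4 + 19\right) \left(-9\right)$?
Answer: $-97529$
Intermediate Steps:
$O = -135$ ($O = 15 \left(-9\right) = -135$)
$734 O + 1561 = 734 \left(-135\right) + 1561 = -99090 + 1561 = -97529$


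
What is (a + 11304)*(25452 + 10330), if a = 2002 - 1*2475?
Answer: 387554842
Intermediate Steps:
a = -473 (a = 2002 - 2475 = -473)
(a + 11304)*(25452 + 10330) = (-473 + 11304)*(25452 + 10330) = 10831*35782 = 387554842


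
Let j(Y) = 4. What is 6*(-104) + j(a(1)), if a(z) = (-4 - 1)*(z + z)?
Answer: -620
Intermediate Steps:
a(z) = -10*z
6*(-104) + j(a(1)) = 6*(-104) + 4 = -624 + 4 = -620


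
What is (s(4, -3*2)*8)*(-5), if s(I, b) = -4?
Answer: 160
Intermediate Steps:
(s(4, -3*2)*8)*(-5) = -4*8*(-5) = -32*(-5) = 160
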